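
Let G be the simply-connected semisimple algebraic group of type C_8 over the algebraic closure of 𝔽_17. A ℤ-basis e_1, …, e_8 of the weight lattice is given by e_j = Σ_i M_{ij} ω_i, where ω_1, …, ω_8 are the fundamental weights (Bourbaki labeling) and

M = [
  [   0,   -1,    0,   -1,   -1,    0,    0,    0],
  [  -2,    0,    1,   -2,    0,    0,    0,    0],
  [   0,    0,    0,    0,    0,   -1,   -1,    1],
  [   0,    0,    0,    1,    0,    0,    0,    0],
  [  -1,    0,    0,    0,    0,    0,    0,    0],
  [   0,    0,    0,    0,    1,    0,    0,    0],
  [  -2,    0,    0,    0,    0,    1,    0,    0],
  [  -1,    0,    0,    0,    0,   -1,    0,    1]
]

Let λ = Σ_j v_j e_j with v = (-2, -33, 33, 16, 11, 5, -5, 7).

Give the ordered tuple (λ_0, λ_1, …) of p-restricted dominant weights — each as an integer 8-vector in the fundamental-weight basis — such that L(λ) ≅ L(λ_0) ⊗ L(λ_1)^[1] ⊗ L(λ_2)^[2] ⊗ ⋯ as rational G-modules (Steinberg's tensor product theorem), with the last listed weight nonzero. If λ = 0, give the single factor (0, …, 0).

((6, 5, 7, 16, 2, 11, 9, 4),)

Converting to the ω-basis (c_i = row i of M dotted with v = (-2, -33, 33, 16, 11, 5, -5, 7)):
  c_1 = 0*-2 + -1*-33 + 0*33 + -1*16 + -1*11 + 0*5 + 0*-5 + 0*7 = 6
  c_2 = -2*-2 + 0*-33 + 1*33 + -2*16 + 0*11 + 0*5 + 0*-5 + 0*7 = 5
  c_3 = 0*-2 + 0*-33 + 0*33 + 0*16 + 0*11 + -1*5 + -1*-5 + 1*7 = 7
  c_4 = 0*-2 + 0*-33 + 0*33 + 1*16 + 0*11 + 0*5 + 0*-5 + 0*7 = 16
  c_5 = -1*-2 + 0*-33 + 0*33 + 0*16 + 0*11 + 0*5 + 0*-5 + 0*7 = 2
  c_6 = 0*-2 + 0*-33 + 0*33 + 0*16 + 1*11 + 0*5 + 0*-5 + 0*7 = 11
  c_7 = -2*-2 + 0*-33 + 0*33 + 0*16 + 0*11 + 1*5 + 0*-5 + 0*7 = 9
  c_8 = -1*-2 + 0*-33 + 0*33 + 0*16 + 0*11 + -1*5 + 0*-5 + 1*7 = 4
Writing each c_i in base p = 17:
  c_1 = 6 = 6·17^0
  c_2 = 5 = 5·17^0
  c_3 = 7 = 7·17^0
  c_4 = 16 = 16·17^0
  c_5 = 2 = 2·17^0
  c_6 = 11 = 11·17^0
  c_7 = 9 = 9·17^0
  c_8 = 4 = 4·17^0
Factor λ_0 = (6, 5, 7, 16, 2, 11, 9, 4)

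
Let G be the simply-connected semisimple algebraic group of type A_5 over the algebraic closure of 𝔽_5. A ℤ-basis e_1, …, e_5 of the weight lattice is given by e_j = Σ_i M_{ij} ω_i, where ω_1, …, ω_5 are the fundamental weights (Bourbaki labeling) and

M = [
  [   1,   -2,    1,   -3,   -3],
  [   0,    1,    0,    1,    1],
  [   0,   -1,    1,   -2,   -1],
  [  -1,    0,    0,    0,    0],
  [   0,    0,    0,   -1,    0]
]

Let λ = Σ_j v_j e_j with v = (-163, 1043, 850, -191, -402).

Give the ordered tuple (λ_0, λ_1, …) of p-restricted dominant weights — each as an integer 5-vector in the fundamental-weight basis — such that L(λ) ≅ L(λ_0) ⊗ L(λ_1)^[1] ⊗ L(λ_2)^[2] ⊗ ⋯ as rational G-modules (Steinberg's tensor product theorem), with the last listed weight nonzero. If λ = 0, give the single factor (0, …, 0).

((0, 0, 1, 3, 1), (1, 0, 3, 2, 3), (0, 3, 3, 1, 2), (3, 3, 4, 1, 1))

Compute c_i = Σ_j M_{ij} v_j with v = (-163, 1043, 850, -191, -402):
  c_1 = (1)·(-163) + (-2)·(1043) + 1·850 + (-3)·(-191) + (-3)·(-402) = 380
  c_2 = (0)·(-163) + 1·1043 + 0·850 + (1)·(-191) + (1)·(-402) = 450
  c_3 = (0)·(-163) + (-1)·(1043) + 1·850 + (-2)·(-191) + (-1)·(-402) = 591
  c_4 = (-1)·(-163) + 0·1043 + 0·850 + (0)·(-191) + (0)·(-402) = 163
  c_5 = (0)·(-163) + 0·1043 + 0·850 + (-1)·(-191) + (0)·(-402) = 191
Expand coordinatewise in base 5:
  c_1 = 380 = 0·5^0 + 1·5^1 + 0·5^2 + 3·5^3
  c_2 = 450 = 0·5^0 + 0·5^1 + 3·5^2 + 3·5^3
  c_3 = 591 = 1·5^0 + 3·5^1 + 3·5^2 + 4·5^3
  c_4 = 163 = 3·5^0 + 2·5^1 + 1·5^2 + 1·5^3
  c_5 = 191 = 1·5^0 + 3·5^1 + 2·5^2 + 1·5^3
λ_0 = (0, 0, 1, 3, 1)
λ_1 = (1, 0, 3, 2, 3)
λ_2 = (0, 3, 3, 1, 2)
λ_3 = (3, 3, 4, 1, 1)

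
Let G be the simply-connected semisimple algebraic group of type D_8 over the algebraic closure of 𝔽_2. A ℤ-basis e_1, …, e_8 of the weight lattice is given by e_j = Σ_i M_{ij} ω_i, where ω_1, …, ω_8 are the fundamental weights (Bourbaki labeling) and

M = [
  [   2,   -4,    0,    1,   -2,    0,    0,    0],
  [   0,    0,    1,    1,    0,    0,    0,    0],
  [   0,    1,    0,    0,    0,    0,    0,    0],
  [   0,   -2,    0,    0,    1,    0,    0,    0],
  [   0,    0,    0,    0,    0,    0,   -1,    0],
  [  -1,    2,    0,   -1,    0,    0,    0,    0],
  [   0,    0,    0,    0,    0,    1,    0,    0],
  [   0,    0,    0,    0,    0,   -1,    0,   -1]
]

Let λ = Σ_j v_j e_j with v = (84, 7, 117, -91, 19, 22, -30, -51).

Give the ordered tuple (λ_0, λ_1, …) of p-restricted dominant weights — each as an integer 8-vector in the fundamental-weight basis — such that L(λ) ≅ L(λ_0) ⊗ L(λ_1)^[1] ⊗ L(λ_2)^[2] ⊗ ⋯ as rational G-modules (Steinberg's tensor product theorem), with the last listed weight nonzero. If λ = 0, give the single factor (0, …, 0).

((1, 0, 1, 1, 0, 1, 0, 1), (1, 1, 1, 0, 1, 0, 1, 0), (0, 0, 1, 1, 1, 1, 1, 1), (1, 1, 0, 0, 1, 0, 0, 1), (0, 1, 0, 0, 1, 1, 1, 1))

In the fundamental-weight basis, λ has coordinates c = M·v (v = (84, 7, 117, -91, 19, 22, -30, -51)):
  c_1 = 2·84 + (-4)·(7) + 0·117 + (1)·(-91) + (-2)·(19) + 0·22 + (0)·(-30) + (0)·(-51) = 11
  c_2 = 0·84 + 0·7 + 1·117 + (1)·(-91) + 0·19 + 0·22 + (0)·(-30) + (0)·(-51) = 26
  c_3 = 0·84 + 1·7 + 0·117 + (0)·(-91) + 0·19 + 0·22 + (0)·(-30) + (0)·(-51) = 7
  c_4 = 0·84 + (-2)·(7) + 0·117 + (0)·(-91) + 1·19 + 0·22 + (0)·(-30) + (0)·(-51) = 5
  c_5 = 0·84 + 0·7 + 0·117 + (0)·(-91) + 0·19 + 0·22 + (-1)·(-30) + (0)·(-51) = 30
  c_6 = (-1)·(84) + 2·7 + 0·117 + (-1)·(-91) + 0·19 + 0·22 + (0)·(-30) + (0)·(-51) = 21
  c_7 = 0·84 + 0·7 + 0·117 + (0)·(-91) + 0·19 + 1·22 + (0)·(-30) + (0)·(-51) = 22
  c_8 = 0·84 + 0·7 + 0·117 + (0)·(-91) + 0·19 + (-1)·(22) + (0)·(-30) + (-1)·(-51) = 29
p = 2; digits c_i = Σ_j d_{ij}·2^j, 0 ≤ d_{ij} < 2:
  c_1 = 11 = 1·2^0 + 1·2^1 + 0·2^2 + 1·2^3
  c_2 = 26 = 0·2^0 + 1·2^1 + 0·2^2 + 1·2^3 + 1·2^4
  c_3 = 7 = 1·2^0 + 1·2^1 + 1·2^2
  c_4 = 5 = 1·2^0 + 0·2^1 + 1·2^2
  c_5 = 30 = 0·2^0 + 1·2^1 + 1·2^2 + 1·2^3 + 1·2^4
  c_6 = 21 = 1·2^0 + 0·2^1 + 1·2^2 + 0·2^3 + 1·2^4
  c_7 = 22 = 0·2^0 + 1·2^1 + 1·2^2 + 0·2^3 + 1·2^4
  c_8 = 29 = 1·2^0 + 0·2^1 + 1·2^2 + 1·2^3 + 1·2^4
λ_0 = (1, 0, 1, 1, 0, 1, 0, 1)
λ_1 = (1, 1, 1, 0, 1, 0, 1, 0)
λ_2 = (0, 0, 1, 1, 1, 1, 1, 1)
λ_3 = (1, 1, 0, 0, 1, 0, 0, 1)
λ_4 = (0, 1, 0, 0, 1, 1, 1, 1)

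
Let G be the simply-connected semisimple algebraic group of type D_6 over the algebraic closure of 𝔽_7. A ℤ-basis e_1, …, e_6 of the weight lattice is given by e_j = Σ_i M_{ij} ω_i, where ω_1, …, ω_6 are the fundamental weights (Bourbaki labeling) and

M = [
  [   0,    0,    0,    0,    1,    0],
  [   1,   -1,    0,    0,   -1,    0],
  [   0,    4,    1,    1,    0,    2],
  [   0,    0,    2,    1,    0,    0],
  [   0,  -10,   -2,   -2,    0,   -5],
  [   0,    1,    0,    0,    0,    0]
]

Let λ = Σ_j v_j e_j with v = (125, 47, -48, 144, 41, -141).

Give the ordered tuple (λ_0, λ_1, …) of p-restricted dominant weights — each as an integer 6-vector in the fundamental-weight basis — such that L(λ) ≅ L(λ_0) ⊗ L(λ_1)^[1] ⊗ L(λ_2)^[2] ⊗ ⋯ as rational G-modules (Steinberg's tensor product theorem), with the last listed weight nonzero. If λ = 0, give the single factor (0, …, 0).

((6, 2, 2, 6, 1, 5), (5, 5, 0, 6, 6, 6))

Converting to the ω-basis (c_i = row i of M dotted with v = (125, 47, -48, 144, 41, -141)):
  c_1 = 0*125 + 0*47 + 0*-48 + 0*144 + 1*41 + 0*-141 = 41
  c_2 = 1*125 + -1*47 + 0*-48 + 0*144 + -1*41 + 0*-141 = 37
  c_3 = 0*125 + 4*47 + 1*-48 + 1*144 + 0*41 + 2*-141 = 2
  c_4 = 0*125 + 0*47 + 2*-48 + 1*144 + 0*41 + 0*-141 = 48
  c_5 = 0*125 + -10*47 + -2*-48 + -2*144 + 0*41 + -5*-141 = 43
  c_6 = 0*125 + 1*47 + 0*-48 + 0*144 + 0*41 + 0*-141 = 47
p = 7; digits c_i = Σ_j d_{ij}·7^j, 0 ≤ d_{ij} < 7:
  c_1 = 41 = 6·7^0 + 5·7^1
  c_2 = 37 = 2·7^0 + 5·7^1
  c_3 = 2 = 2·7^0
  c_4 = 48 = 6·7^0 + 6·7^1
  c_5 = 43 = 1·7^0 + 6·7^1
  c_6 = 47 = 5·7^0 + 6·7^1
Factor λ_0 = (6, 2, 2, 6, 1, 5)
Factor λ_1 = (5, 5, 0, 6, 6, 6)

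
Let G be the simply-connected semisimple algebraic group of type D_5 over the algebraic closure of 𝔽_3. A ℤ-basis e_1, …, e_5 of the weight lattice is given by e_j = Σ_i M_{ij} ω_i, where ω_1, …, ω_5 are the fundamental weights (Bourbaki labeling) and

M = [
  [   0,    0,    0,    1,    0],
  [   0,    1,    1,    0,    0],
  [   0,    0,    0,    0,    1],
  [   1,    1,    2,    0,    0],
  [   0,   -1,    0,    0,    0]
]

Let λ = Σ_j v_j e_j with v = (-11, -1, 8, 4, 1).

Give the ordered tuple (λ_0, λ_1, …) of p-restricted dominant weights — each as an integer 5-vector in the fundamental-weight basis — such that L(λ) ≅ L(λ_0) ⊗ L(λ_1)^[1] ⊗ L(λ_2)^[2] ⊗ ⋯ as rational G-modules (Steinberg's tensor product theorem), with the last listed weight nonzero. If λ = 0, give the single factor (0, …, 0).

((1, 1, 1, 1, 1), (1, 2, 0, 1, 0))

Compute c_i = Σ_j M_{ij} v_j with v = (-11, -1, 8, 4, 1):
  c_1 = (0)·(-11) + (0)·(-1) + (0)·(8) + (1)·(4) + (0)·(1) = 4
  c_2 = (0)·(-11) + (1)·(-1) + (1)·(8) + (0)·(4) + (0)·(1) = 7
  c_3 = (0)·(-11) + (0)·(-1) + (0)·(8) + (0)·(4) + (1)·(1) = 1
  c_4 = (1)·(-11) + (1)·(-1) + (2)·(8) + (0)·(4) + (0)·(1) = 4
  c_5 = (0)·(-11) + (-1)·(-1) + (0)·(8) + (0)·(4) + (0)·(1) = 1
Expand coordinatewise in base 3:
  c_1 = 4 = 1·3^0 + 1·3^1
  c_2 = 7 = 1·3^0 + 2·3^1
  c_3 = 1 = 1·3^0
  c_4 = 4 = 1·3^0 + 1·3^1
  c_5 = 1 = 1·3^0
Factor λ_0 = (1, 1, 1, 1, 1)
Factor λ_1 = (1, 2, 0, 1, 0)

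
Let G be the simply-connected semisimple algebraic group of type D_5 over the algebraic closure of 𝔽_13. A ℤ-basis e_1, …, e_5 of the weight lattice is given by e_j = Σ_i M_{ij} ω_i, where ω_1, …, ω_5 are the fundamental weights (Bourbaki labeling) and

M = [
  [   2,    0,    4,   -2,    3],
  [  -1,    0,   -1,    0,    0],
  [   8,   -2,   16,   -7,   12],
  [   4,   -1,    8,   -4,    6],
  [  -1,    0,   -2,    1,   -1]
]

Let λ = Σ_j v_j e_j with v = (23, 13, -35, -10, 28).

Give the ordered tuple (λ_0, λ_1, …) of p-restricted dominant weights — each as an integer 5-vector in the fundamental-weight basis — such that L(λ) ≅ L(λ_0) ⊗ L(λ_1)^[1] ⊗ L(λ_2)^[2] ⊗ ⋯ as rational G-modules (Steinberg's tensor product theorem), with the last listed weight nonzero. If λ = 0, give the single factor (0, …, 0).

((10, 12, 4, 7, 9),)

Compute c_i = Σ_j M_{ij} v_j with v = (23, 13, -35, -10, 28):
  c_1 = 2·23 + 0·13 + (4)·(-35) + (-2)·(-10) + 3·28 = 10
  c_2 = (-1)·(23) + 0·13 + (-1)·(-35) + (0)·(-10) + 0·28 = 12
  c_3 = 8·23 + (-2)·(13) + (16)·(-35) + (-7)·(-10) + 12·28 = 4
  c_4 = 4·23 + (-1)·(13) + (8)·(-35) + (-4)·(-10) + 6·28 = 7
  c_5 = (-1)·(23) + 0·13 + (-2)·(-35) + (1)·(-10) + (-1)·(28) = 9
Base-13 expansion of each c_i:
  c_1 = 10 = 10·13^0
  c_2 = 12 = 12·13^0
  c_3 = 4 = 4·13^0
  c_4 = 7 = 7·13^0
  c_5 = 9 = 9·13^0
p-restricted factor λ_0 = (10, 12, 4, 7, 9)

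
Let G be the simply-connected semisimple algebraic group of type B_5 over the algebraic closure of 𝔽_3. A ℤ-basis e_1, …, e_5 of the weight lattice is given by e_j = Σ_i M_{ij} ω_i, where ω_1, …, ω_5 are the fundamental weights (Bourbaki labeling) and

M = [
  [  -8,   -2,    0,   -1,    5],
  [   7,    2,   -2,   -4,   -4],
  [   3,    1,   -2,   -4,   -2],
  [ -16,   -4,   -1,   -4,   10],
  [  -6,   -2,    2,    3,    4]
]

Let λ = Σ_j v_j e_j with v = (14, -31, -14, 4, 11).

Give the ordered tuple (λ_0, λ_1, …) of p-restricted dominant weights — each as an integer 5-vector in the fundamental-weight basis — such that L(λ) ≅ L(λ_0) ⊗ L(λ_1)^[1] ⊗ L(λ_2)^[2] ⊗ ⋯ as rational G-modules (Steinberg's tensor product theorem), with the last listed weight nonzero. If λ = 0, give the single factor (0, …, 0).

((1, 1, 1, 2, 0), (0, 1, 0, 2, 2))

Converting to the ω-basis (c_i = row i of M dotted with v = (14, -31, -14, 4, 11)):
  c_1 = (-8)·(14) + (-2)·(-31) + (0)·(-14) + (-1)·(4) + (5)·(11) = 1
  c_2 = (7)·(14) + (2)·(-31) + (-2)·(-14) + (-4)·(4) + (-4)·(11) = 4
  c_3 = (3)·(14) + (1)·(-31) + (-2)·(-14) + (-4)·(4) + (-2)·(11) = 1
  c_4 = (-16)·(14) + (-4)·(-31) + (-1)·(-14) + (-4)·(4) + (10)·(11) = 8
  c_5 = (-6)·(14) + (-2)·(-31) + (2)·(-14) + (3)·(4) + (4)·(11) = 6
Writing each c_i in base p = 3:
  c_1 = 1 = 1·3^0
  c_2 = 4 = 1·3^0 + 1·3^1
  c_3 = 1 = 1·3^0
  c_4 = 8 = 2·3^0 + 2·3^1
  c_5 = 6 = 0·3^0 + 2·3^1
p-restricted factor λ_0 = (1, 1, 1, 2, 0)
p-restricted factor λ_1 = (0, 1, 0, 2, 2)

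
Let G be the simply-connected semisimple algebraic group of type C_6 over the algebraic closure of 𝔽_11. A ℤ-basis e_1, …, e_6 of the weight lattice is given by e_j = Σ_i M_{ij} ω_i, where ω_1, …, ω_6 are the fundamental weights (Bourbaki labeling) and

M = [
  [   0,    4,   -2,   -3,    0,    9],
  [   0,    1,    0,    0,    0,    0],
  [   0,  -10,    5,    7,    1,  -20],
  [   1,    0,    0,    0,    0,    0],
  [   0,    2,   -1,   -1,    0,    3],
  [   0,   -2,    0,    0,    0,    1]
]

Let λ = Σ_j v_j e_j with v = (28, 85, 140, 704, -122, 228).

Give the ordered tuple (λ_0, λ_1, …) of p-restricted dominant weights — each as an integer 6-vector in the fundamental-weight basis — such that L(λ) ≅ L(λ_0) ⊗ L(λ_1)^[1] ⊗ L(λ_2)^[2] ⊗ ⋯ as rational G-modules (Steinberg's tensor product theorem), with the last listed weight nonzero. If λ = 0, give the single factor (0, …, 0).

In the fundamental-weight basis, λ has coordinates c = M·v (v = (28, 85, 140, 704, -122, 228)):
  c_1 = 0·28 + 4·85 + (-2)·(140) + (-3)·(704) + (0)·(-122) + 9·228 = 0
  c_2 = 0·28 + 1·85 + 0·140 + 0·704 + (0)·(-122) + 0·228 = 85
  c_3 = 0·28 + (-10)·(85) + 5·140 + 7·704 + (1)·(-122) + (-20)·(228) = 96
  c_4 = 1·28 + 0·85 + 0·140 + 0·704 + (0)·(-122) + 0·228 = 28
  c_5 = 0·28 + 2·85 + (-1)·(140) + (-1)·(704) + (0)·(-122) + 3·228 = 10
  c_6 = 0·28 + (-2)·(85) + 0·140 + 0·704 + (0)·(-122) + 1·228 = 58
Expand coordinatewise in base 11:
  c_1 = 0
  c_2 = 85 = 8·11^0 + 7·11^1
  c_3 = 96 = 8·11^0 + 8·11^1
  c_4 = 28 = 6·11^0 + 2·11^1
  c_5 = 10 = 10·11^0
  c_6 = 58 = 3·11^0 + 5·11^1
Factor λ_0 = (0, 8, 8, 6, 10, 3)
Factor λ_1 = (0, 7, 8, 2, 0, 5)

((0, 8, 8, 6, 10, 3), (0, 7, 8, 2, 0, 5))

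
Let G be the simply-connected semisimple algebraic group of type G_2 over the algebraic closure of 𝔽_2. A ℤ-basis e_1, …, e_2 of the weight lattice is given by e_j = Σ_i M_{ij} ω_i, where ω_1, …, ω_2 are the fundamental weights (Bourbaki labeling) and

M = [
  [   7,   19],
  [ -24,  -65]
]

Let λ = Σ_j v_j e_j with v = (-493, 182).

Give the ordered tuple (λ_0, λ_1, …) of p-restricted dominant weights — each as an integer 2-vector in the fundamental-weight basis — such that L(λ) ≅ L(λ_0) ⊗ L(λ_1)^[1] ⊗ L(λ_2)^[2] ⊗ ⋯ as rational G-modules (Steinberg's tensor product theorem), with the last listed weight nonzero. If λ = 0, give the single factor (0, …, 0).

Converting to the ω-basis (c_i = row i of M dotted with v = (-493, 182)):
  c_1 = (7)·(-493) + 19·182 = 7
  c_2 = (-24)·(-493) + (-65)·(182) = 2
Base-2 expansion of each c_i:
  c_1 = 7 = 1·2^0 + 1·2^1 + 1·2^2
  c_2 = 2 = 0·2^0 + 1·2^1
Factor λ_0 = (1, 0)
Factor λ_1 = (1, 1)
Factor λ_2 = (1, 0)

((1, 0), (1, 1), (1, 0))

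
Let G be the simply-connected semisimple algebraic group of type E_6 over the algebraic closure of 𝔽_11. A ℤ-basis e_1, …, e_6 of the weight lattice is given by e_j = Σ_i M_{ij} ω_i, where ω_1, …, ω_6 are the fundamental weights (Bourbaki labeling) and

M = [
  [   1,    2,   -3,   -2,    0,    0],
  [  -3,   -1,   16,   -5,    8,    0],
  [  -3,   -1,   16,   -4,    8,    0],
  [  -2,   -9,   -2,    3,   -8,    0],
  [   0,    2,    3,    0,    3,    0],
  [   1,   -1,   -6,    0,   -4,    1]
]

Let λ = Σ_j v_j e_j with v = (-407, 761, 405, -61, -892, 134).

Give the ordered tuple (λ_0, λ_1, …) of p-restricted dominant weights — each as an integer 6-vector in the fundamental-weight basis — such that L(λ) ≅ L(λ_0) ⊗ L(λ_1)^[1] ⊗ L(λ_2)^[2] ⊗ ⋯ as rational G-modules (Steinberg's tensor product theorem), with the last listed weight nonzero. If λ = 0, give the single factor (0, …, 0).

Change of basis e → ω: c = M·v where v = (-407, 761, 405, -61, -892, 134):
  c_1 = (1)·(-407) + (2)·(761) + (-3)·(405) + (-2)·(-61) + (0)·(-892) + (0)·(134) = 22
  c_2 = (-3)·(-407) + (-1)·(761) + (16)·(405) + (-5)·(-61) + (8)·(-892) + (0)·(134) = 109
  c_3 = (-3)·(-407) + (-1)·(761) + (16)·(405) + (-4)·(-61) + (8)·(-892) + (0)·(134) = 48
  c_4 = (-2)·(-407) + (-9)·(761) + (-2)·(405) + (3)·(-61) + (-8)·(-892) + (0)·(134) = 108
  c_5 = (0)·(-407) + (2)·(761) + (3)·(405) + (0)·(-61) + (3)·(-892) + (0)·(134) = 61
  c_6 = (1)·(-407) + (-1)·(761) + (-6)·(405) + (0)·(-61) + (-4)·(-892) + (1)·(134) = 104
p = 11; digits c_i = Σ_j d_{ij}·11^j, 0 ≤ d_{ij} < 11:
  c_1 = 22 = 0·11^0 + 2·11^1
  c_2 = 109 = 10·11^0 + 9·11^1
  c_3 = 48 = 4·11^0 + 4·11^1
  c_4 = 108 = 9·11^0 + 9·11^1
  c_5 = 61 = 6·11^0 + 5·11^1
  c_6 = 104 = 5·11^0 + 9·11^1
λ_0 = (0, 10, 4, 9, 6, 5)
λ_1 = (2, 9, 4, 9, 5, 9)

((0, 10, 4, 9, 6, 5), (2, 9, 4, 9, 5, 9))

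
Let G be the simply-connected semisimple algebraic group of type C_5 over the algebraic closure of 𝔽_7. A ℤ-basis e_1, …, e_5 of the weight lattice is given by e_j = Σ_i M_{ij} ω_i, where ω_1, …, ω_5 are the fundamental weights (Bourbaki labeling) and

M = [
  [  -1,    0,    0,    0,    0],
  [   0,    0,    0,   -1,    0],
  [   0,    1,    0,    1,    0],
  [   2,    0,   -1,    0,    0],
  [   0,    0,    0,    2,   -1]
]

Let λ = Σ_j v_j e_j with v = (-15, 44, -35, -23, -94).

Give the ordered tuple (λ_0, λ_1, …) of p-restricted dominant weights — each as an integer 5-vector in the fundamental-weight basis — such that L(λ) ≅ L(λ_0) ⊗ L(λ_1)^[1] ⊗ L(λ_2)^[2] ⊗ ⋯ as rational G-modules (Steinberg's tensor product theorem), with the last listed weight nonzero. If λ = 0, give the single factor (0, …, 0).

((1, 2, 0, 5, 6), (2, 3, 3, 0, 6))

ω-coordinates c = M·v, v = (-15, 44, -35, -23, -94):
  c_1 = (-1)·(-15) + 0·44 + (0)·(-35) + (0)·(-23) + (0)·(-94) = 15
  c_2 = (0)·(-15) + 0·44 + (0)·(-35) + (-1)·(-23) + (0)·(-94) = 23
  c_3 = (0)·(-15) + 1·44 + (0)·(-35) + (1)·(-23) + (0)·(-94) = 21
  c_4 = (2)·(-15) + 0·44 + (-1)·(-35) + (0)·(-23) + (0)·(-94) = 5
  c_5 = (0)·(-15) + 0·44 + (0)·(-35) + (2)·(-23) + (-1)·(-94) = 48
p = 7; digits c_i = Σ_j d_{ij}·7^j, 0 ≤ d_{ij} < 7:
  c_1 = 15 = 1·7^0 + 2·7^1
  c_2 = 23 = 2·7^0 + 3·7^1
  c_3 = 21 = 0·7^0 + 3·7^1
  c_4 = 5 = 5·7^0
  c_5 = 48 = 6·7^0 + 6·7^1
Factor λ_0 = (1, 2, 0, 5, 6)
Factor λ_1 = (2, 3, 3, 0, 6)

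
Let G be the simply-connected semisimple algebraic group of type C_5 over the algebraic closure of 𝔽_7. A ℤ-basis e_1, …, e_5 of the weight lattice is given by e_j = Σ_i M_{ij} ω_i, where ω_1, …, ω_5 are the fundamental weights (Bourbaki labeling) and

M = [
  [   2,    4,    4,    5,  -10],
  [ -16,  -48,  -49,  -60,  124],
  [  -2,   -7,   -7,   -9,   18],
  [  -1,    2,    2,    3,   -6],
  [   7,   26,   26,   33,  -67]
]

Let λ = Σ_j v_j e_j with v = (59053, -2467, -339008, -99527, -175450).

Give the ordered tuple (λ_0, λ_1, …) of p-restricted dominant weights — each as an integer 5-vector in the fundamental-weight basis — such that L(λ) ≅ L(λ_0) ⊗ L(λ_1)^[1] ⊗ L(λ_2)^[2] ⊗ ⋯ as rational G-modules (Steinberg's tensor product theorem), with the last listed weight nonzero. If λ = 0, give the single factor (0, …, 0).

((6, 3, 6, 6, 5), (0, 6, 1, 1, 6), (3, 1, 5, 2, 5), (5, 2, 0, 0, 2), (3, 0, 4, 5, 2))

In the fundamental-weight basis, λ has coordinates c = M·v (v = (59053, -2467, -339008, -99527, -175450)):
  c_1 = 2·59053 + (4)·(-2467) + (4)·(-339008) + (5)·(-99527) + (-10)·(-175450) = 9071
  c_2 = (-16)·(59053) + (-48)·(-2467) + (-49)·(-339008) + (-60)·(-99527) + (124)·(-175450) = 780
  c_3 = (-2)·(59053) + (-7)·(-2467) + (-7)·(-339008) + (-9)·(-99527) + (18)·(-175450) = 9862
  c_4 = (-1)·(59053) + (2)·(-2467) + (2)·(-339008) + (3)·(-99527) + (-6)·(-175450) = 12116
  c_5 = 7·59053 + (26)·(-2467) + (26)·(-339008) + (33)·(-99527) + (-67)·(-175450) = 5780
p = 7; digits c_i = Σ_j d_{ij}·7^j, 0 ≤ d_{ij} < 7:
  c_1 = 9071 = 6·7^0 + 0·7^1 + 3·7^2 + 5·7^3 + 3·7^4
  c_2 = 780 = 3·7^0 + 6·7^1 + 1·7^2 + 2·7^3
  c_3 = 9862 = 6·7^0 + 1·7^1 + 5·7^2 + 0·7^3 + 4·7^4
  c_4 = 12116 = 6·7^0 + 1·7^1 + 2·7^2 + 0·7^3 + 5·7^4
  c_5 = 5780 = 5·7^0 + 6·7^1 + 5·7^2 + 2·7^3 + 2·7^4
λ_0 = (6, 3, 6, 6, 5)
λ_1 = (0, 6, 1, 1, 6)
λ_2 = (3, 1, 5, 2, 5)
λ_3 = (5, 2, 0, 0, 2)
λ_4 = (3, 0, 4, 5, 2)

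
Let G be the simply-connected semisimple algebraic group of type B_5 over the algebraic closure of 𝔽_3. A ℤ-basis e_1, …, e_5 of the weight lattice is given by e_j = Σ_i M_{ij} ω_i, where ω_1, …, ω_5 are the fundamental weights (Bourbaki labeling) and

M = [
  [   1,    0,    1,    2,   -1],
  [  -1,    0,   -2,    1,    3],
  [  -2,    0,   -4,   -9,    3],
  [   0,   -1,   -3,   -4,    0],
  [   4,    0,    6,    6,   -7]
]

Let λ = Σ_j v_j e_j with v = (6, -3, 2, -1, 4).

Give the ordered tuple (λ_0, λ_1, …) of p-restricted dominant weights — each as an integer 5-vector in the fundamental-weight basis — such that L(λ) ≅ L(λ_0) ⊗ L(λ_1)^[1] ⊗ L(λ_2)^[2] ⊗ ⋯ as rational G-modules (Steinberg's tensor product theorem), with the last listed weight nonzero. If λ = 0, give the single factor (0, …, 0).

((2, 1, 1, 1, 2),)

ω-coordinates c = M·v, v = (6, -3, 2, -1, 4):
  c_1 = 1*6 + 0*-3 + 1*2 + 2*-1 + -1*4 = 2
  c_2 = -1*6 + 0*-3 + -2*2 + 1*-1 + 3*4 = 1
  c_3 = -2*6 + 0*-3 + -4*2 + -9*-1 + 3*4 = 1
  c_4 = 0*6 + -1*-3 + -3*2 + -4*-1 + 0*4 = 1
  c_5 = 4*6 + 0*-3 + 6*2 + 6*-1 + -7*4 = 2
p = 3; digits c_i = Σ_j d_{ij}·3^j, 0 ≤ d_{ij} < 3:
  c_1 = 2 = 2·3^0
  c_2 = 1 = 1·3^0
  c_3 = 1 = 1·3^0
  c_4 = 1 = 1·3^0
  c_5 = 2 = 2·3^0
Factor λ_0 = (2, 1, 1, 1, 2)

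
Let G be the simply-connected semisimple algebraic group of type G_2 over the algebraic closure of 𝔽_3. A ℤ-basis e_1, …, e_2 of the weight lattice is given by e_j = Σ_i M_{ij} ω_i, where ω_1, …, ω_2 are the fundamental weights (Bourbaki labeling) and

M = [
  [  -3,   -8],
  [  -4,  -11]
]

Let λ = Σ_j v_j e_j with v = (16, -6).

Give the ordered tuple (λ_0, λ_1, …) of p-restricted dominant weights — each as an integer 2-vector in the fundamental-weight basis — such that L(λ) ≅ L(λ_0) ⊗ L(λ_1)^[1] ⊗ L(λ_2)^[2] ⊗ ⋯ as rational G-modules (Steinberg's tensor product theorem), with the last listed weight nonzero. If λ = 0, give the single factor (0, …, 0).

Converting to the ω-basis (c_i = row i of M dotted with v = (16, -6)):
  c_1 = (-3)·(16) + (-8)·(-6) = 0
  c_2 = (-4)·(16) + (-11)·(-6) = 2
Writing each c_i in base p = 3:
  c_1 = 0
  c_2 = 2 = 2·3^0
λ_0 = (0, 2)

((0, 2),)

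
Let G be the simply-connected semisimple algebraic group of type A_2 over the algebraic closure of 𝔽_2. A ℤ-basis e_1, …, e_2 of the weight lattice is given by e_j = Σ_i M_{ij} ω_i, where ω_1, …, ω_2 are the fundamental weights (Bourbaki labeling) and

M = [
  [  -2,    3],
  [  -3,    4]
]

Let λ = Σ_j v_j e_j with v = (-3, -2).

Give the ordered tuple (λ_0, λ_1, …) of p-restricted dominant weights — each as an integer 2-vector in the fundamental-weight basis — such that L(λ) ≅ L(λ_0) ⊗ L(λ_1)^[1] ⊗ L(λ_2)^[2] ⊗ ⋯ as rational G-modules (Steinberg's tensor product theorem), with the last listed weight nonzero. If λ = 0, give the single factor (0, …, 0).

((0, 1),)

Change of basis e → ω: c = M·v where v = (-3, -2):
  c_1 = (-2)·(-3) + (3)·(-2) = 0
  c_2 = (-3)·(-3) + (4)·(-2) = 1
Expand coordinatewise in base 2:
  c_1 = 0
  c_2 = 1 = 1·2^0
Factor λ_0 = (0, 1)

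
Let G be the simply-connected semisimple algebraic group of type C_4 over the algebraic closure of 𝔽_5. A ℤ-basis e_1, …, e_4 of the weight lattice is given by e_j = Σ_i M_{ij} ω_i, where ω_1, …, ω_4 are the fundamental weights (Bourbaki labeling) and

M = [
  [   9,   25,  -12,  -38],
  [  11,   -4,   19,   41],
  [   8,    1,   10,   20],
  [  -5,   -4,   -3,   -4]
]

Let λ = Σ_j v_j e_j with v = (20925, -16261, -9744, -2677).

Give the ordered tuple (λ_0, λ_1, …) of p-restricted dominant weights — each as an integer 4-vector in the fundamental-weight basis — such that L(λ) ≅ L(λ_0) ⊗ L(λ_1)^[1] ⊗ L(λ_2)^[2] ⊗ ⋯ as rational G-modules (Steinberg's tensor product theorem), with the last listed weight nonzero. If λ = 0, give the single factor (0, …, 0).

ω-coordinates c = M·v, v = (20925, -16261, -9744, -2677):
  c_1 = 9*20925 + 25*-16261 + -12*-9744 + -38*-2677 = 454
  c_2 = 11*20925 + -4*-16261 + 19*-9744 + 41*-2677 = 326
  c_3 = 8*20925 + 1*-16261 + 10*-9744 + 20*-2677 = 159
  c_4 = -5*20925 + -4*-16261 + -3*-9744 + -4*-2677 = 359
Expand coordinatewise in base 5:
  c_1 = 454 = 4·5^0 + 0·5^1 + 3·5^2 + 3·5^3
  c_2 = 326 = 1·5^0 + 0·5^1 + 3·5^2 + 2·5^3
  c_3 = 159 = 4·5^0 + 1·5^1 + 1·5^2 + 1·5^3
  c_4 = 359 = 4·5^0 + 1·5^1 + 4·5^2 + 2·5^3
Factor λ_0 = (4, 1, 4, 4)
Factor λ_1 = (0, 0, 1, 1)
Factor λ_2 = (3, 3, 1, 4)
Factor λ_3 = (3, 2, 1, 2)

((4, 1, 4, 4), (0, 0, 1, 1), (3, 3, 1, 4), (3, 2, 1, 2))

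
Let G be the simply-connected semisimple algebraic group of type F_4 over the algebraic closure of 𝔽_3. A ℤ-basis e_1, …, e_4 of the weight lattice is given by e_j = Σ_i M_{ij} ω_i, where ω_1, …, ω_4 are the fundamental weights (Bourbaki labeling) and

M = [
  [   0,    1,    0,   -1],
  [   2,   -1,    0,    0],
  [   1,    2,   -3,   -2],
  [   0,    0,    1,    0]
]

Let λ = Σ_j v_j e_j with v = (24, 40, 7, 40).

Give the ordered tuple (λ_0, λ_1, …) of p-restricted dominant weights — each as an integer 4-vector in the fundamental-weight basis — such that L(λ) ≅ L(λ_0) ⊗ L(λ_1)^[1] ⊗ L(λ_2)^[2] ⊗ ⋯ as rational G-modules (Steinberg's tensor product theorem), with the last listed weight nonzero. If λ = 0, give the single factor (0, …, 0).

((0, 2, 0, 1), (0, 2, 1, 2))

Converting to the ω-basis (c_i = row i of M dotted with v = (24, 40, 7, 40)):
  c_1 = 0*24 + 1*40 + 0*7 + -1*40 = 0
  c_2 = 2*24 + -1*40 + 0*7 + 0*40 = 8
  c_3 = 1*24 + 2*40 + -3*7 + -2*40 = 3
  c_4 = 0*24 + 0*40 + 1*7 + 0*40 = 7
Writing each c_i in base p = 3:
  c_1 = 0
  c_2 = 8 = 2·3^0 + 2·3^1
  c_3 = 3 = 0·3^0 + 1·3^1
  c_4 = 7 = 1·3^0 + 2·3^1
p-restricted factor λ_0 = (0, 2, 0, 1)
p-restricted factor λ_1 = (0, 2, 1, 2)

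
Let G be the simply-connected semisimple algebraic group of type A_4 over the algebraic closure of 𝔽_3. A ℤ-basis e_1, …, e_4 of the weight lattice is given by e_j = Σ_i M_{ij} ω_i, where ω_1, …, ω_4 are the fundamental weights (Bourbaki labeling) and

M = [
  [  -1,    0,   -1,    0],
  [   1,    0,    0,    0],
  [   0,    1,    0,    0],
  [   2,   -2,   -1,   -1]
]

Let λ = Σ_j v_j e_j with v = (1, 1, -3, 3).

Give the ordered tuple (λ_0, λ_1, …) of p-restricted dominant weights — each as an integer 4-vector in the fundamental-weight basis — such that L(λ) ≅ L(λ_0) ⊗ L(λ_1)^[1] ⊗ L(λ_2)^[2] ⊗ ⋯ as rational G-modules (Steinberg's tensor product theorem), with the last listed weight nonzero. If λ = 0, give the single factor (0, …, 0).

ω-coordinates c = M·v, v = (1, 1, -3, 3):
  c_1 = -1*1 + 0*1 + -1*-3 + 0*3 = 2
  c_2 = 1*1 + 0*1 + 0*-3 + 0*3 = 1
  c_3 = 0*1 + 1*1 + 0*-3 + 0*3 = 1
  c_4 = 2*1 + -2*1 + -1*-3 + -1*3 = 0
Base-3 expansion of each c_i:
  c_1 = 2 = 2·3^0
  c_2 = 1 = 1·3^0
  c_3 = 1 = 1·3^0
  c_4 = 0
λ_0 = (2, 1, 1, 0)

((2, 1, 1, 0),)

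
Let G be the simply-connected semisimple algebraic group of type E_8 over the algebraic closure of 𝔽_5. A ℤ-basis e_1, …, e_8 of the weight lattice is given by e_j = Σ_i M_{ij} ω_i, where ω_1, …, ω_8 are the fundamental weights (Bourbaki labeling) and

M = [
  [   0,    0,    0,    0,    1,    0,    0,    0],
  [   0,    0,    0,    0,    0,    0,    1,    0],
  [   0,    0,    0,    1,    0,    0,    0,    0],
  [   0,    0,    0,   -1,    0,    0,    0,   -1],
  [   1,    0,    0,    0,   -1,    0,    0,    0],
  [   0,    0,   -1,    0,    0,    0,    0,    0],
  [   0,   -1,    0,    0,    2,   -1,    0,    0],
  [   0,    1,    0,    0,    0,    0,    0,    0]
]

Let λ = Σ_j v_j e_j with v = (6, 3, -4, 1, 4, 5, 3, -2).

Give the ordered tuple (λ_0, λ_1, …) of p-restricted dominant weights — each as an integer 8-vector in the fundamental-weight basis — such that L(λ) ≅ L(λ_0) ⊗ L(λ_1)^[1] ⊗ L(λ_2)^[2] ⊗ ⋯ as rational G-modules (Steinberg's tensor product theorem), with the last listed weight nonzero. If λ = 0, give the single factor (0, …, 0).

((4, 3, 1, 1, 2, 4, 0, 3),)

Compute c_i = Σ_j M_{ij} v_j with v = (6, 3, -4, 1, 4, 5, 3, -2):
  c_1 = (0)·(6) + (0)·(3) + (0)·(-4) + (0)·(1) + (1)·(4) + (0)·(5) + (0)·(3) + (0)·(-2) = 4
  c_2 = (0)·(6) + (0)·(3) + (0)·(-4) + (0)·(1) + (0)·(4) + (0)·(5) + (1)·(3) + (0)·(-2) = 3
  c_3 = (0)·(6) + (0)·(3) + (0)·(-4) + (1)·(1) + (0)·(4) + (0)·(5) + (0)·(3) + (0)·(-2) = 1
  c_4 = (0)·(6) + (0)·(3) + (0)·(-4) + (-1)·(1) + (0)·(4) + (0)·(5) + (0)·(3) + (-1)·(-2) = 1
  c_5 = (1)·(6) + (0)·(3) + (0)·(-4) + (0)·(1) + (-1)·(4) + (0)·(5) + (0)·(3) + (0)·(-2) = 2
  c_6 = (0)·(6) + (0)·(3) + (-1)·(-4) + (0)·(1) + (0)·(4) + (0)·(5) + (0)·(3) + (0)·(-2) = 4
  c_7 = (0)·(6) + (-1)·(3) + (0)·(-4) + (0)·(1) + (2)·(4) + (-1)·(5) + (0)·(3) + (0)·(-2) = 0
  c_8 = (0)·(6) + (1)·(3) + (0)·(-4) + (0)·(1) + (0)·(4) + (0)·(5) + (0)·(3) + (0)·(-2) = 3
Expand coordinatewise in base 5:
  c_1 = 4 = 4·5^0
  c_2 = 3 = 3·5^0
  c_3 = 1 = 1·5^0
  c_4 = 1 = 1·5^0
  c_5 = 2 = 2·5^0
  c_6 = 4 = 4·5^0
  c_7 = 0
  c_8 = 3 = 3·5^0
Factor λ_0 = (4, 3, 1, 1, 2, 4, 0, 3)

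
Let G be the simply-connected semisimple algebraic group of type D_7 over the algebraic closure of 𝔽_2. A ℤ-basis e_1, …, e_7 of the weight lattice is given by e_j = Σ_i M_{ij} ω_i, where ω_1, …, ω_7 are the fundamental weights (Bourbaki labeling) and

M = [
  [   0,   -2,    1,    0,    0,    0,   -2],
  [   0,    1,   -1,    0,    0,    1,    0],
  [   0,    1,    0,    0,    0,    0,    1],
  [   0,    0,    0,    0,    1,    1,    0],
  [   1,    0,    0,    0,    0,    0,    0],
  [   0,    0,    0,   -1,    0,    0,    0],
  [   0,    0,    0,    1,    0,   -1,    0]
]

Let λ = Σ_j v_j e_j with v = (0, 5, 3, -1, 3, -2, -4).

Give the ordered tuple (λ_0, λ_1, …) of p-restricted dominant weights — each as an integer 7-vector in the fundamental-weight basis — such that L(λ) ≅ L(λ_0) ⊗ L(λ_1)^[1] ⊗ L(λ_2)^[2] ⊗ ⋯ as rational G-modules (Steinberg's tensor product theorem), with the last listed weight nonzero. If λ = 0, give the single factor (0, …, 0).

((1, 0, 1, 1, 0, 1, 1),)

ω-coordinates c = M·v, v = (0, 5, 3, -1, 3, -2, -4):
  c_1 = 0*0 + -2*5 + 1*3 + 0*-1 + 0*3 + 0*-2 + -2*-4 = 1
  c_2 = 0*0 + 1*5 + -1*3 + 0*-1 + 0*3 + 1*-2 + 0*-4 = 0
  c_3 = 0*0 + 1*5 + 0*3 + 0*-1 + 0*3 + 0*-2 + 1*-4 = 1
  c_4 = 0*0 + 0*5 + 0*3 + 0*-1 + 1*3 + 1*-2 + 0*-4 = 1
  c_5 = 1*0 + 0*5 + 0*3 + 0*-1 + 0*3 + 0*-2 + 0*-4 = 0
  c_6 = 0*0 + 0*5 + 0*3 + -1*-1 + 0*3 + 0*-2 + 0*-4 = 1
  c_7 = 0*0 + 0*5 + 0*3 + 1*-1 + 0*3 + -1*-2 + 0*-4 = 1
Expand coordinatewise in base 2:
  c_1 = 1 = 1·2^0
  c_2 = 0
  c_3 = 1 = 1·2^0
  c_4 = 1 = 1·2^0
  c_5 = 0
  c_6 = 1 = 1·2^0
  c_7 = 1 = 1·2^0
p-restricted factor λ_0 = (1, 0, 1, 1, 0, 1, 1)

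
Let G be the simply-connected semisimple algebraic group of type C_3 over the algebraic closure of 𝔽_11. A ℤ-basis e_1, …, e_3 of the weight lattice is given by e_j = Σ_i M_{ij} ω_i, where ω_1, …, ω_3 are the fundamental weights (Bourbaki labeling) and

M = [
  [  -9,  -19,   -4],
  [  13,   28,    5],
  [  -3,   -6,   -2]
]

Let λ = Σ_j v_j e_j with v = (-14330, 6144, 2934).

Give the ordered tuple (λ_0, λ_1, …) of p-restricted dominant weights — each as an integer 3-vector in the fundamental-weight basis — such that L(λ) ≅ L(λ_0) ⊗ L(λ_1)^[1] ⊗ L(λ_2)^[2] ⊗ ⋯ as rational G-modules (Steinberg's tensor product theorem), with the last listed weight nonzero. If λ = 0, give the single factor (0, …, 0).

((3, 5, 5), (1, 4, 1), (4, 3, 2))

ω-coordinates c = M·v, v = (-14330, 6144, 2934):
  c_1 = (-9)·(-14330) + (-19)·(6144) + (-4)·(2934) = 498
  c_2 = (13)·(-14330) + (28)·(6144) + (5)·(2934) = 412
  c_3 = (-3)·(-14330) + (-6)·(6144) + (-2)·(2934) = 258
Base-11 expansion of each c_i:
  c_1 = 498 = 3·11^0 + 1·11^1 + 4·11^2
  c_2 = 412 = 5·11^0 + 4·11^1 + 3·11^2
  c_3 = 258 = 5·11^0 + 1·11^1 + 2·11^2
λ_0 = (3, 5, 5)
λ_1 = (1, 4, 1)
λ_2 = (4, 3, 2)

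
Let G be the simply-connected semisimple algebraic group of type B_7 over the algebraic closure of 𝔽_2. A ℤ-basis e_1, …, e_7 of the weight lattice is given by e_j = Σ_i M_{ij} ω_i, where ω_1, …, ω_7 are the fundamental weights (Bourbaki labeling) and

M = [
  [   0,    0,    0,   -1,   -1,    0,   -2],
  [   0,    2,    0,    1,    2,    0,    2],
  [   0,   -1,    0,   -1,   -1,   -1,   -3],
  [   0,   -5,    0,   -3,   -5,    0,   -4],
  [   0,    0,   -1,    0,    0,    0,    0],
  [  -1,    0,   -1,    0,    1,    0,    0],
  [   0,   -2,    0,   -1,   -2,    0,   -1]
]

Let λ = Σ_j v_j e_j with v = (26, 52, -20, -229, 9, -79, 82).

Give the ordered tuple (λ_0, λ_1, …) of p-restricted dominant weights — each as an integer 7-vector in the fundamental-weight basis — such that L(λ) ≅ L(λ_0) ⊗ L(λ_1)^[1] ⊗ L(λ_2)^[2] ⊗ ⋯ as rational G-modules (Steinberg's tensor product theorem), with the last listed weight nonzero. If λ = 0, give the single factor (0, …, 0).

Converting to the ω-basis (c_i = row i of M dotted with v = (26, 52, -20, -229, 9, -79, 82)):
  c_1 = 0·26 + 0·52 + (0)·(-20) + (-1)·(-229) + (-1)·(9) + (0)·(-79) + (-2)·(82) = 56
  c_2 = 0·26 + 2·52 + (0)·(-20) + (1)·(-229) + 2·9 + (0)·(-79) + 2·82 = 57
  c_3 = 0·26 + (-1)·(52) + (0)·(-20) + (-1)·(-229) + (-1)·(9) + (-1)·(-79) + (-3)·(82) = 1
  c_4 = 0·26 + (-5)·(52) + (0)·(-20) + (-3)·(-229) + (-5)·(9) + (0)·(-79) + (-4)·(82) = 54
  c_5 = 0·26 + 0·52 + (-1)·(-20) + (0)·(-229) + 0·9 + (0)·(-79) + 0·82 = 20
  c_6 = (-1)·(26) + 0·52 + (-1)·(-20) + (0)·(-229) + 1·9 + (0)·(-79) + 0·82 = 3
  c_7 = 0·26 + (-2)·(52) + (0)·(-20) + (-1)·(-229) + (-2)·(9) + (0)·(-79) + (-1)·(82) = 25
Writing each c_i in base p = 2:
  c_1 = 56 = 0·2^0 + 0·2^1 + 0·2^2 + 1·2^3 + 1·2^4 + 1·2^5
  c_2 = 57 = 1·2^0 + 0·2^1 + 0·2^2 + 1·2^3 + 1·2^4 + 1·2^5
  c_3 = 1 = 1·2^0
  c_4 = 54 = 0·2^0 + 1·2^1 + 1·2^2 + 0·2^3 + 1·2^4 + 1·2^5
  c_5 = 20 = 0·2^0 + 0·2^1 + 1·2^2 + 0·2^3 + 1·2^4
  c_6 = 3 = 1·2^0 + 1·2^1
  c_7 = 25 = 1·2^0 + 0·2^1 + 0·2^2 + 1·2^3 + 1·2^4
p-restricted factor λ_0 = (0, 1, 1, 0, 0, 1, 1)
p-restricted factor λ_1 = (0, 0, 0, 1, 0, 1, 0)
p-restricted factor λ_2 = (0, 0, 0, 1, 1, 0, 0)
p-restricted factor λ_3 = (1, 1, 0, 0, 0, 0, 1)
p-restricted factor λ_4 = (1, 1, 0, 1, 1, 0, 1)
p-restricted factor λ_5 = (1, 1, 0, 1, 0, 0, 0)

((0, 1, 1, 0, 0, 1, 1), (0, 0, 0, 1, 0, 1, 0), (0, 0, 0, 1, 1, 0, 0), (1, 1, 0, 0, 0, 0, 1), (1, 1, 0, 1, 1, 0, 1), (1, 1, 0, 1, 0, 0, 0))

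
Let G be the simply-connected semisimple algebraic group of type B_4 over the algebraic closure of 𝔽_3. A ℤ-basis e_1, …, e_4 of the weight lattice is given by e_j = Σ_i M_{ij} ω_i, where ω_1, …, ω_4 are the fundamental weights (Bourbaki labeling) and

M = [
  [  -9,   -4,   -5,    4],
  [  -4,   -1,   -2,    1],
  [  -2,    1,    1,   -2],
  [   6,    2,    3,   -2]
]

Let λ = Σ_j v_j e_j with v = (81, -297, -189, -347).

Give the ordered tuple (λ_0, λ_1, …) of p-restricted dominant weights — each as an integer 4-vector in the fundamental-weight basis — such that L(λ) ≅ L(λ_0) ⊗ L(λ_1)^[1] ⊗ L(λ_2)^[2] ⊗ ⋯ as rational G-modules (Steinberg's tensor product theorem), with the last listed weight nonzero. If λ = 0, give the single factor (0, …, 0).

In the fundamental-weight basis, λ has coordinates c = M·v (v = (81, -297, -189, -347)):
  c_1 = (-9)·(81) + (-4)·(-297) + (-5)·(-189) + (4)·(-347) = 16
  c_2 = (-4)·(81) + (-1)·(-297) + (-2)·(-189) + (1)·(-347) = 4
  c_3 = (-2)·(81) + (1)·(-297) + (1)·(-189) + (-2)·(-347) = 46
  c_4 = 6·81 + (2)·(-297) + (3)·(-189) + (-2)·(-347) = 19
Base-3 expansion of each c_i:
  c_1 = 16 = 1·3^0 + 2·3^1 + 1·3^2
  c_2 = 4 = 1·3^0 + 1·3^1
  c_3 = 46 = 1·3^0 + 0·3^1 + 2·3^2 + 1·3^3
  c_4 = 19 = 1·3^0 + 0·3^1 + 2·3^2
p-restricted factor λ_0 = (1, 1, 1, 1)
p-restricted factor λ_1 = (2, 1, 0, 0)
p-restricted factor λ_2 = (1, 0, 2, 2)
p-restricted factor λ_3 = (0, 0, 1, 0)

((1, 1, 1, 1), (2, 1, 0, 0), (1, 0, 2, 2), (0, 0, 1, 0))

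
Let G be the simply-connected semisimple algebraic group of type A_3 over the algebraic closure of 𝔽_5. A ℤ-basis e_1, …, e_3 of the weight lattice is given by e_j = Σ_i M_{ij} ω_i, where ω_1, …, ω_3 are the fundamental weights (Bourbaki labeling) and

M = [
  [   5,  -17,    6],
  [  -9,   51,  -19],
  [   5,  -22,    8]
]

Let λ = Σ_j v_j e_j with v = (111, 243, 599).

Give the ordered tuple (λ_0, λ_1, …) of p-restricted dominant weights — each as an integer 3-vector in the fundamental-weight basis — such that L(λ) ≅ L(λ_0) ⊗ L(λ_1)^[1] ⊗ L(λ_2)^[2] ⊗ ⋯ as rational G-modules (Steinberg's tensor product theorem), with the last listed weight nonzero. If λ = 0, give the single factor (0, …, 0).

((3, 3, 1), (3, 2, 0))

Change of basis e → ω: c = M·v where v = (111, 243, 599):
  c_1 = 5*111 + -17*243 + 6*599 = 18
  c_2 = -9*111 + 51*243 + -19*599 = 13
  c_3 = 5*111 + -22*243 + 8*599 = 1
Writing each c_i in base p = 5:
  c_1 = 18 = 3·5^0 + 3·5^1
  c_2 = 13 = 3·5^0 + 2·5^1
  c_3 = 1 = 1·5^0
p-restricted factor λ_0 = (3, 3, 1)
p-restricted factor λ_1 = (3, 2, 0)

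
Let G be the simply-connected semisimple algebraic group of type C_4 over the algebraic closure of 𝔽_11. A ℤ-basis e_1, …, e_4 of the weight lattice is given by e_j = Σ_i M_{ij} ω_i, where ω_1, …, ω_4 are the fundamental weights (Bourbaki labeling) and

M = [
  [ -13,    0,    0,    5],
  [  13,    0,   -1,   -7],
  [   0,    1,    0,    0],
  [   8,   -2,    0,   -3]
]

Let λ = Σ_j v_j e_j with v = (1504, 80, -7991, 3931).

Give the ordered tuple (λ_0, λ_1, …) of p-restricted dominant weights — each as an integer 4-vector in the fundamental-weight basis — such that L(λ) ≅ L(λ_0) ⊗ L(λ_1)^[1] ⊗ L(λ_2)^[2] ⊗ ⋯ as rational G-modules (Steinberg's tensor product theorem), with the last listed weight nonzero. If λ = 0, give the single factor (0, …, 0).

((4, 4, 3, 2), (9, 2, 7, 7))

Converting to the ω-basis (c_i = row i of M dotted with v = (1504, 80, -7991, 3931)):
  c_1 = (-13)·(1504) + (0)·(80) + (0)·(-7991) + (5)·(3931) = 103
  c_2 = (13)·(1504) + (0)·(80) + (-1)·(-7991) + (-7)·(3931) = 26
  c_3 = (0)·(1504) + (1)·(80) + (0)·(-7991) + (0)·(3931) = 80
  c_4 = (8)·(1504) + (-2)·(80) + (0)·(-7991) + (-3)·(3931) = 79
Expand coordinatewise in base 11:
  c_1 = 103 = 4·11^0 + 9·11^1
  c_2 = 26 = 4·11^0 + 2·11^1
  c_3 = 80 = 3·11^0 + 7·11^1
  c_4 = 79 = 2·11^0 + 7·11^1
p-restricted factor λ_0 = (4, 4, 3, 2)
p-restricted factor λ_1 = (9, 2, 7, 7)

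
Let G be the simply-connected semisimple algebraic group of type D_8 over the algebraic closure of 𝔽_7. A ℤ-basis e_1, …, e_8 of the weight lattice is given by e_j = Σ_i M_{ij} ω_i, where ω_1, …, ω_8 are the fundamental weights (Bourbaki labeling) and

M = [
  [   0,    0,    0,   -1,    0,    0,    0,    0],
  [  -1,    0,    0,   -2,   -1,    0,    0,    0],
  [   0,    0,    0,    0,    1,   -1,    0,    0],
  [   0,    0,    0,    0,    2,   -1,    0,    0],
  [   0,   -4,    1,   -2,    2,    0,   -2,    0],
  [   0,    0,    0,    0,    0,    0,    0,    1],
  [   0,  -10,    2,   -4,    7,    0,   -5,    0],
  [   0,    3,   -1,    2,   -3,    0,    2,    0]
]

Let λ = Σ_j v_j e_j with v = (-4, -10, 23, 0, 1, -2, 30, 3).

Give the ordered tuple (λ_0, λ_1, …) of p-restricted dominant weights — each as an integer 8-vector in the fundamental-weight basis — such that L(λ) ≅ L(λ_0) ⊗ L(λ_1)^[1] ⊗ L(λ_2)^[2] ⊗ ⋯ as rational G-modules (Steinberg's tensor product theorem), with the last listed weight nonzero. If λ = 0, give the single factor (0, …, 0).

((0, 3, 3, 4, 5, 3, 3, 4),)

ω-coordinates c = M·v, v = (-4, -10, 23, 0, 1, -2, 30, 3):
  c_1 = (0)·(-4) + (0)·(-10) + 0·23 + (-1)·(0) + 0·1 + (0)·(-2) + 0·30 + 0·3 = 0
  c_2 = (-1)·(-4) + (0)·(-10) + 0·23 + (-2)·(0) + (-1)·(1) + (0)·(-2) + 0·30 + 0·3 = 3
  c_3 = (0)·(-4) + (0)·(-10) + 0·23 + 0·0 + 1·1 + (-1)·(-2) + 0·30 + 0·3 = 3
  c_4 = (0)·(-4) + (0)·(-10) + 0·23 + 0·0 + 2·1 + (-1)·(-2) + 0·30 + 0·3 = 4
  c_5 = (0)·(-4) + (-4)·(-10) + 1·23 + (-2)·(0) + 2·1 + (0)·(-2) + (-2)·(30) + 0·3 = 5
  c_6 = (0)·(-4) + (0)·(-10) + 0·23 + 0·0 + 0·1 + (0)·(-2) + 0·30 + 1·3 = 3
  c_7 = (0)·(-4) + (-10)·(-10) + 2·23 + (-4)·(0) + 7·1 + (0)·(-2) + (-5)·(30) + 0·3 = 3
  c_8 = (0)·(-4) + (3)·(-10) + (-1)·(23) + 2·0 + (-3)·(1) + (0)·(-2) + 2·30 + 0·3 = 4
Writing each c_i in base p = 7:
  c_1 = 0
  c_2 = 3 = 3·7^0
  c_3 = 3 = 3·7^0
  c_4 = 4 = 4·7^0
  c_5 = 5 = 5·7^0
  c_6 = 3 = 3·7^0
  c_7 = 3 = 3·7^0
  c_8 = 4 = 4·7^0
p-restricted factor λ_0 = (0, 3, 3, 4, 5, 3, 3, 4)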